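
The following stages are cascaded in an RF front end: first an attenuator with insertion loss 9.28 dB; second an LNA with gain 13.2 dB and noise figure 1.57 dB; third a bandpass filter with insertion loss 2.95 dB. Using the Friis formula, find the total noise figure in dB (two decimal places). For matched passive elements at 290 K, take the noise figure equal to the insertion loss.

10.99 dB

Convert to linear (a loss of L dB is a gain of −L dB): F_i = 10^(NF_i/10), G_i = 10^(G_i,dB/10)
  Stage 1: F_1 = 10^(9.28/10) = 8.472, G_1 = 10^(−9.28/10) = 0.1180
  Stage 2: F_2 = 10^(1.57/10) = 1.435, G_2 = 10^(13.2/10) = 20.89
  Stage 3: F_3 = 10^(2.95/10) = 1.972, G_3 = 10^(−2.95/10) = 0.5070
Friis cascade:
  F = 8.472 + (1.435 − 1)/0.1180 + (1.972 − 1)/2.466 = 12.56
NF = 10 log₁₀(12.56) = 10.99 dB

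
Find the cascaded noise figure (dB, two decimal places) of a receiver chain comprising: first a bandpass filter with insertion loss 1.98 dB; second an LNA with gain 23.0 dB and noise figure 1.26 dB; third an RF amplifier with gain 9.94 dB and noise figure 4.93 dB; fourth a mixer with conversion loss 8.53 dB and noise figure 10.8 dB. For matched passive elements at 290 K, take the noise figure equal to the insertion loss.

3.29 dB

Convert to linear (a loss of L dB is a gain of −L dB): F_i = 10^(NF_i/10), G_i = 10^(G_i,dB/10)
  Stage 1: F_1 = 10^(1.98/10) = 1.578, G_1 = 10^(−1.98/10) = 0.6339
  Stage 2: F_2 = 10^(1.26/10) = 1.337, G_2 = 10^(23.0/10) = 199.5
  Stage 3: F_3 = 10^(4.93/10) = 3.112, G_3 = 10^(9.94/10) = 9.863
  Stage 4: F_4 = 10^(10.8/10) = 12.02, G_4 = 10^(−8.53/10) = 0.1403
Friis cascade:
  F = 1.578 + (1.337 − 1)/0.6339 + (3.112 − 1)/126.5 + (12.02 − 1)/1247 = 2.134
NF = 10 log₁₀(2.134) = 3.29 dB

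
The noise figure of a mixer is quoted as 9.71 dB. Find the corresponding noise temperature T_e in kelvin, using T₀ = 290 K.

F = 10^(9.71/10) = 9.35406
T_e = (F − 1)·T₀ = (9.35406 − 1) × 290 = 2423 K

2423 K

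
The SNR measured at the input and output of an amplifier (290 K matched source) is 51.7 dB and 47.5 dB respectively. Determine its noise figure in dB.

NF (dB) = SNR_in(dB) − SNR_out(dB) when the source is at T₀
NF = 51.7 − 47.5 = 4.2 dB

4.2 dB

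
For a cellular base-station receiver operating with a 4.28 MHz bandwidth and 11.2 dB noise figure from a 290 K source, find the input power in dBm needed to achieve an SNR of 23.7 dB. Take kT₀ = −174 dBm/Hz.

Sensitivity = −174 + 10 log₁₀(B) + NF + SNR_min
= −174 + 66.31 + 11.2 + 23.7
= −72.79 dBm → −72.8 dBm

−72.8 dBm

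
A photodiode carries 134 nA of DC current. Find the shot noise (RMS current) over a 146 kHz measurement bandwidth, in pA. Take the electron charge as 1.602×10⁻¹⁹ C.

79.2 pA

I_n = √(2qI·B)
2qI·B = 2 × 1.602×10⁻¹⁹ × 1.34×10⁻⁷ × 1.46×10⁵ = 6.27×10⁻²¹ A²
I_n = √(6.27×10⁻²¹) = 7.92×10⁻¹¹ A = 79.2 pA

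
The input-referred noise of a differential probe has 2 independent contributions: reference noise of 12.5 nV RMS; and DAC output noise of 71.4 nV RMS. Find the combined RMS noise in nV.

Uncorrelated sources add in power (mean-square): V_tot = √(ΣV_i²)
V_tot = √[(1.25×10⁻⁸)² + (7.14×10⁻⁸)²] = 7.25×10⁻⁸ V = 72.5 nV

72.5 nV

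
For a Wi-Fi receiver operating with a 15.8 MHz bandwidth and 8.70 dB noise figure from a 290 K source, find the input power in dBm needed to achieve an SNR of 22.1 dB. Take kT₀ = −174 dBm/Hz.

Sensitivity = −174 + 10 log₁₀(B) + NF + SNR_min
= −174 + 71.99 + 8.70 + 22.1
= −71.21 dBm → −71.2 dBm

−71.2 dBm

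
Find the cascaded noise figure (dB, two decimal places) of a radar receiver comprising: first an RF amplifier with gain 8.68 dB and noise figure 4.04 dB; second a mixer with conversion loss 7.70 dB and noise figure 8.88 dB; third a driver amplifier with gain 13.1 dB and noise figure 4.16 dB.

6.75 dB

Convert to linear (a loss of L dB is a gain of −L dB): F_i = 10^(NF_i/10), G_i = 10^(G_i,dB/10)
  Stage 1: F_1 = 10^(4.04/10) = 2.535, G_1 = 10^(8.68/10) = 7.379
  Stage 2: F_2 = 10^(8.88/10) = 7.727, G_2 = 10^(−7.70/10) = 0.1698
  Stage 3: F_3 = 10^(4.16/10) = 2.606, G_3 = 10^(13.1/10) = 20.42
Friis cascade:
  F = 2.535 + (7.727 − 1)/7.379 + (2.606 − 1)/1.253 = 4.728
NF = 10 log₁₀(4.728) = 6.75 dB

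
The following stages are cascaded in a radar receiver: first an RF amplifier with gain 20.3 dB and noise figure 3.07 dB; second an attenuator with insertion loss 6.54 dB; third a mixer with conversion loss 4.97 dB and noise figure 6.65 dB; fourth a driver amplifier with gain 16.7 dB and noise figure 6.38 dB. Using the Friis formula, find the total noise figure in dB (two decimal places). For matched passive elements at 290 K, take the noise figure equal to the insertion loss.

Convert to linear (a loss of L dB is a gain of −L dB): F_i = 10^(NF_i/10), G_i = 10^(G_i,dB/10)
  Stage 1: F_1 = 10^(3.07/10) = 2.028, G_1 = 10^(20.3/10) = 107.2
  Stage 2: F_2 = 10^(6.54/10) = 4.508, G_2 = 10^(−6.54/10) = 0.2218
  Stage 3: F_3 = 10^(6.65/10) = 4.624, G_3 = 10^(−4.97/10) = 0.3184
  Stage 4: F_4 = 10^(6.38/10) = 4.345, G_4 = 10^(16.7/10) = 46.77
Friis cascade:
  F = 2.028 + (4.508 − 1)/107.2 + (4.624 − 1)/23.77 + (4.345 − 1)/7.568 = 2.655
NF = 10 log₁₀(2.655) = 4.24 dB

4.24 dB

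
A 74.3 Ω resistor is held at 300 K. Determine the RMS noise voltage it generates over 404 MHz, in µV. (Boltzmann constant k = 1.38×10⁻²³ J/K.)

22.3 µV

V_n = √(4kTRB)
4kTRB = 4 × 1.38×10⁻²³ × 300 × 7.43×10¹ × 4.04×10⁸ = 4.97×10⁻¹⁰ V²
V_n = √(4.97×10⁻¹⁰) = 2.23×10⁻⁵ V = 22.3 µV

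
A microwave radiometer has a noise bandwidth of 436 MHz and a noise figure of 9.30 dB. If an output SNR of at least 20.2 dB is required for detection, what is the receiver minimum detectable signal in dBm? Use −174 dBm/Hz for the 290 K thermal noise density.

−58.1 dBm

Sensitivity = −174 + 10 log₁₀(B) + NF + SNR_min
= −174 + 86.39 + 9.30 + 20.2
= −58.11 dBm → −58.1 dBm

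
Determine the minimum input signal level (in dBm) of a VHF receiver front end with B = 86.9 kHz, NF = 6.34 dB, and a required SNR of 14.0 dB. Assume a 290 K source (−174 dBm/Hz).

−104.3 dBm

Sensitivity = −174 + 10 log₁₀(B) + NF + SNR_min
= −174 + 49.39 + 6.34 + 14.0
= −104.27 dBm → −104.3 dBm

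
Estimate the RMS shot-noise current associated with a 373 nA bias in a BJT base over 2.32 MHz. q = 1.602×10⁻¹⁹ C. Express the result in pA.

527 pA

I_n = √(2qI·B)
2qI·B = 2 × 1.602×10⁻¹⁹ × 3.73×10⁻⁷ × 2.32×10⁶ = 2.77×10⁻¹⁹ A²
I_n = √(2.77×10⁻¹⁹) = 5.27×10⁻¹⁰ A = 527 pA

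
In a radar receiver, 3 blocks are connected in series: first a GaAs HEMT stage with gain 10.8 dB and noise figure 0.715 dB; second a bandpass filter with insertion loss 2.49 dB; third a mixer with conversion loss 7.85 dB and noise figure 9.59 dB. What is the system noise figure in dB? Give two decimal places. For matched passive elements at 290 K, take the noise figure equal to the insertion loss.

3.87 dB

Convert to linear (a loss of L dB is a gain of −L dB): F_i = 10^(NF_i/10), G_i = 10^(G_i,dB/10)
  Stage 1: F_1 = 10^(0.715/10) = 1.179, G_1 = 10^(10.8/10) = 12.02
  Stage 2: F_2 = 10^(2.49/10) = 1.774, G_2 = 10^(−2.49/10) = 0.5636
  Stage 3: F_3 = 10^(9.59/10) = 9.099, G_3 = 10^(−7.85/10) = 0.1641
Friis cascade:
  F = 1.179 + (1.774 − 1)/12.02 + (9.099 − 1)/6.776 = 2.439
NF = 10 log₁₀(2.439) = 3.87 dB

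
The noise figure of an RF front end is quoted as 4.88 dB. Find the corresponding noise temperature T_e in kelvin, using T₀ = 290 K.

F = 10^(4.88/10) = 3.0761
T_e = (F − 1)·T₀ = (3.0761 − 1) × 290 = 602 K

602 K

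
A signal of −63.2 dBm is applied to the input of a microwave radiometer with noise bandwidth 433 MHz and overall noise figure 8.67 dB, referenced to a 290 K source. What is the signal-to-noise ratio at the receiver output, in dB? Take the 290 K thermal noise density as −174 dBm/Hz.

Noise floor: N = −174 + 10 log₁₀(B) + NF
10 log₁₀(4.33×10⁸) = 86.36 dB
N = −174 + 86.36 + 8.67 = −78.97 dBm
SNR = P_sig − N = −63.2 − (−78.97) = 15.77 dB → 15.8 dB

15.8 dB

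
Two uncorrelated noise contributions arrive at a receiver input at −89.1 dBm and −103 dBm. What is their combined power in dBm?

−88.9 dBm

Convert to linear, add, convert back:
P₁ = 1.23×10⁻¹² W, P₂ = 5.01×10⁻¹⁴ W
P_tot = 1.28×10⁻¹² W → 10 log₁₀(P_tot / 10⁻³) = −88.9 dBm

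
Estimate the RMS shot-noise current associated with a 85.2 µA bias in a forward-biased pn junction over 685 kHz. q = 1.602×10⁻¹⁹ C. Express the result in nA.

I_n = √(2qI·B)
2qI·B = 2 × 1.602×10⁻¹⁹ × 8.52×10⁻⁵ × 6.85×10⁵ = 1.87×10⁻¹⁷ A²
I_n = √(1.87×10⁻¹⁷) = 4.32×10⁻⁹ A = 4.32 nA

4.32 nA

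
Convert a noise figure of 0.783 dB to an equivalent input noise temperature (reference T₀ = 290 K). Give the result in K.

F = 10^(0.783/10) = 1.19757
T_e = (F − 1)·T₀ = (1.19757 − 1) × 290 = 57.3 K

57.3 K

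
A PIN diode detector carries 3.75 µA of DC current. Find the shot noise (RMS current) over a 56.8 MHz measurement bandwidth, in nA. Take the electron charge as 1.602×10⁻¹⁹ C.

8.26 nA

I_n = √(2qI·B)
2qI·B = 2 × 1.602×10⁻¹⁹ × 3.75×10⁻⁶ × 5.68×10⁷ = 6.82×10⁻¹⁷ A²
I_n = √(6.82×10⁻¹⁷) = 8.26×10⁻⁹ A = 8.26 nA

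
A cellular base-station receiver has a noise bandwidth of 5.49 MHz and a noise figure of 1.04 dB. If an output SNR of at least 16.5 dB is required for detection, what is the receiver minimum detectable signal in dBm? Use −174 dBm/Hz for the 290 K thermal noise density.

−89.1 dBm

Sensitivity = −174 + 10 log₁₀(B) + NF + SNR_min
= −174 + 67.4 + 1.04 + 16.5
= −89.06 dBm → −89.1 dBm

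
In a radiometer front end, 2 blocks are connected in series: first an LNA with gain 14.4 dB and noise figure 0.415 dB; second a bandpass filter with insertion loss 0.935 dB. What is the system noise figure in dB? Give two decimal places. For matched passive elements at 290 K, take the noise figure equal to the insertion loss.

0.45 dB

Convert to linear (a loss of L dB is a gain of −L dB): F_i = 10^(NF_i/10), G_i = 10^(G_i,dB/10)
  Stage 1: F_1 = 10^(0.415/10) = 1.100, G_1 = 10^(14.4/10) = 27.54
  Stage 2: F_2 = 10^(0.935/10) = 1.240, G_2 = 10^(−0.935/10) = 0.8063
Friis cascade:
  F = 1.100 + (1.240 − 1)/27.54 = 1.109
NF = 10 log₁₀(1.109) = 0.45 dB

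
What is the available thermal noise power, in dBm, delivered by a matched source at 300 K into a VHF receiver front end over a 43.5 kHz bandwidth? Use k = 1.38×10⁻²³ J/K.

−127.4 dBm

P_n = kTB = 1.38×10⁻²³ × 300 × 4.35×10⁴ = 1.80×10⁻¹⁶ W
In dBm: 10 log₁₀(1.80×10⁻¹⁶ / 10⁻³) = −127.4 dBm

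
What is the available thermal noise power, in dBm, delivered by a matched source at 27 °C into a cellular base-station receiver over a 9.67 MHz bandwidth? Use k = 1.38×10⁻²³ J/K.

T = 27 °C + 273.15 = 300.15 K
P_n = kTB = 1.38×10⁻²³ × 300.15 × 9.67×10⁶ = 4.01×10⁻¹⁴ W
In dBm: 10 log₁₀(4.01×10⁻¹⁴ / 10⁻³) = −104.0 dBm

−104.0 dBm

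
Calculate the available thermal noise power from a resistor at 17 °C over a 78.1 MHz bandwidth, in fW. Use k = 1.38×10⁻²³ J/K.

T = 17 °C + 273.15 = 290.15 K
P_n = kTB = 1.38×10⁻²³ × 290.15 × 7.81×10⁷ = 3.13×10⁻¹³ W = 313 fW

313 fW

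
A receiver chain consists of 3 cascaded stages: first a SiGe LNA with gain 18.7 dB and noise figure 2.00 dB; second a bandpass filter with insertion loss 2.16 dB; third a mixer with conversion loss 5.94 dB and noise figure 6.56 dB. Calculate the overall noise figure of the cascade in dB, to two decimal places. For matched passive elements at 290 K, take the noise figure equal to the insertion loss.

2.23 dB

Convert to linear (a loss of L dB is a gain of −L dB): F_i = 10^(NF_i/10), G_i = 10^(G_i,dB/10)
  Stage 1: F_1 = 10^(2.00/10) = 1.585, G_1 = 10^(18.7/10) = 74.13
  Stage 2: F_2 = 10^(2.16/10) = 1.644, G_2 = 10^(−2.16/10) = 0.6081
  Stage 3: F_3 = 10^(6.56/10) = 4.529, G_3 = 10^(−5.94/10) = 0.2547
Friis cascade:
  F = 1.585 + (1.644 − 1)/74.13 + (4.529 − 1)/45.08 = 1.672
NF = 10 log₁₀(1.672) = 2.23 dB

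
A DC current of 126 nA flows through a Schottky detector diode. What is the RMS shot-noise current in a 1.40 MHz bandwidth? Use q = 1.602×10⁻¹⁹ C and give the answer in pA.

I_n = √(2qI·B)
2qI·B = 2 × 1.602×10⁻¹⁹ × 1.26×10⁻⁷ × 1.40×10⁶ = 5.65×10⁻²⁰ A²
I_n = √(5.65×10⁻²⁰) = 2.38×10⁻¹⁰ A = 238 pA

238 pA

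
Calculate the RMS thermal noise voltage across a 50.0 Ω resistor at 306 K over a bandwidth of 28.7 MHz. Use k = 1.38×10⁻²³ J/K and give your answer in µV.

V_n = √(4kTRB)
4kTRB = 4 × 1.38×10⁻²³ × 306 × 5.00×10¹ × 2.87×10⁷ = 2.42×10⁻¹¹ V²
V_n = √(2.42×10⁻¹¹) = 4.92×10⁻⁶ V = 4.92 µV

4.92 µV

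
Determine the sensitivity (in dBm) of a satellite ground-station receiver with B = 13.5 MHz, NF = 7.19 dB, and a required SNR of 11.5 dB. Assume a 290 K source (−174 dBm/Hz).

−84.0 dBm

Sensitivity = −174 + 10 log₁₀(B) + NF + SNR_min
= −174 + 71.3 + 7.19 + 11.5
= −84.01 dBm → −84.0 dBm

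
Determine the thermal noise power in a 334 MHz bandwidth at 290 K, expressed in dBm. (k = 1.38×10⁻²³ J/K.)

P_n = kTB = 1.38×10⁻²³ × 290 × 3.34×10⁸ = 1.34×10⁻¹² W
In dBm: 10 log₁₀(1.34×10⁻¹² / 10⁻³) = −88.7 dBm

−88.7 dBm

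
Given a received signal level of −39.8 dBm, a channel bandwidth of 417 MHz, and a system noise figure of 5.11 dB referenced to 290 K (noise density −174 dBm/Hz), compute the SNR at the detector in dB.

42.9 dB

Noise floor: N = −174 + 10 log₁₀(B) + NF
10 log₁₀(4.17×10⁸) = 86.2 dB
N = −174 + 86.2 + 5.11 = −82.69 dBm
SNR = P_sig − N = −39.8 − (−82.69) = 42.89 dB → 42.9 dB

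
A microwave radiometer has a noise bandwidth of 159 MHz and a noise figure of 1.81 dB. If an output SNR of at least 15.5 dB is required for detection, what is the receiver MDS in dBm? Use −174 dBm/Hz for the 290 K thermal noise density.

−74.7 dBm

Sensitivity = −174 + 10 log₁₀(B) + NF + SNR_min
= −174 + 82.01 + 1.81 + 15.5
= −74.68 dBm → −74.7 dBm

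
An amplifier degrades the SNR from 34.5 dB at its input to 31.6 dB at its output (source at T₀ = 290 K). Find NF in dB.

NF (dB) = SNR_in(dB) − SNR_out(dB) when the source is at T₀
NF = 34.5 − 31.6 = 2.9 dB

2.9 dB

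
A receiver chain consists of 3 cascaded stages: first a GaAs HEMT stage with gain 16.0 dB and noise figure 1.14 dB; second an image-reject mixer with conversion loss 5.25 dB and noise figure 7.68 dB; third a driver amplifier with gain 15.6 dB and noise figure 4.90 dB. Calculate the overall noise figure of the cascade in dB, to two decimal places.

Convert to linear (a loss of L dB is a gain of −L dB): F_i = 10^(NF_i/10), G_i = 10^(G_i,dB/10)
  Stage 1: F_1 = 10^(1.14/10) = 1.300, G_1 = 10^(16.0/10) = 39.81
  Stage 2: F_2 = 10^(7.68/10) = 5.861, G_2 = 10^(−5.25/10) = 0.2985
  Stage 3: F_3 = 10^(4.90/10) = 3.090, G_3 = 10^(15.6/10) = 36.31
Friis cascade:
  F = 1.300 + (5.861 − 1)/39.81 + (3.090 − 1)/11.89 = 1.598
NF = 10 log₁₀(1.598) = 2.04 dB

2.04 dB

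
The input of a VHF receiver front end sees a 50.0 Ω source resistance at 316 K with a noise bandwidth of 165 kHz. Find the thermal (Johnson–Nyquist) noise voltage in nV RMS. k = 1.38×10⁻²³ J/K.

V_n = √(4kTRB)
4kTRB = 4 × 1.38×10⁻²³ × 316 × 5.00×10¹ × 1.65×10⁵ = 1.44×10⁻¹³ V²
V_n = √(1.44×10⁻¹³) = 3.79×10⁻⁷ V = 379 nV

379 nV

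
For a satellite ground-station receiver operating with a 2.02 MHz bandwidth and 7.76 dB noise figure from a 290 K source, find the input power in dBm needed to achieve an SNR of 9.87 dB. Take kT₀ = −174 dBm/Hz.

Sensitivity = −174 + 10 log₁₀(B) + NF + SNR_min
= −174 + 63.05 + 7.76 + 9.87
= −93.32 dBm → −93.3 dBm

−93.3 dBm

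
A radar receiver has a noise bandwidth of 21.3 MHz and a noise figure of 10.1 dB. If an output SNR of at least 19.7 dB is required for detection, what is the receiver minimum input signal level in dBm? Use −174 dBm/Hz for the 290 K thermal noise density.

−70.9 dBm

Sensitivity = −174 + 10 log₁₀(B) + NF + SNR_min
= −174 + 73.28 + 10.1 + 19.7
= −70.92 dBm → −70.9 dBm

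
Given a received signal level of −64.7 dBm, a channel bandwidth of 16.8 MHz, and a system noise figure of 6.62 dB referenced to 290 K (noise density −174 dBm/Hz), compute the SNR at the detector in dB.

30.4 dB

Noise floor: N = −174 + 10 log₁₀(B) + NF
10 log₁₀(1.68×10⁷) = 72.25 dB
N = −174 + 72.25 + 6.62 = −95.13 dBm
SNR = P_sig − N = −64.7 − (−95.13) = 30.43 dB → 30.4 dB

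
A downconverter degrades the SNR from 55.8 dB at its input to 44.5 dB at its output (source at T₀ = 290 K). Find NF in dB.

11.3 dB

NF (dB) = SNR_in(dB) − SNR_out(dB) when the source is at T₀
NF = 55.8 − 44.5 = 11.3 dB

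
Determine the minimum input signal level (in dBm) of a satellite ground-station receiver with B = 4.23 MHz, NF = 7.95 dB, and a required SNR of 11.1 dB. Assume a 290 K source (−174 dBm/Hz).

Sensitivity = −174 + 10 log₁₀(B) + NF + SNR_min
= −174 + 66.26 + 7.95 + 11.1
= −88.69 dBm → −88.7 dBm

−88.7 dBm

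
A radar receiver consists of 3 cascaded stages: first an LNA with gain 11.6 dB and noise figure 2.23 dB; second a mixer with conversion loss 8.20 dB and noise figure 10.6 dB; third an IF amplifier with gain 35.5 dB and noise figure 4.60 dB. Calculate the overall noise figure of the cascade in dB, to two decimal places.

5.13 dB

Convert to linear (a loss of L dB is a gain of −L dB): F_i = 10^(NF_i/10), G_i = 10^(G_i,dB/10)
  Stage 1: F_1 = 10^(2.23/10) = 1.671, G_1 = 10^(11.6/10) = 14.45
  Stage 2: F_2 = 10^(10.6/10) = 11.48, G_2 = 10^(−8.20/10) = 0.1514
  Stage 3: F_3 = 10^(4.60/10) = 2.884, G_3 = 10^(35.5/10) = 3548
Friis cascade:
  F = 1.671 + (11.48 − 1)/14.45 + (2.884 − 1)/2.188 = 3.257
NF = 10 log₁₀(3.257) = 5.13 dB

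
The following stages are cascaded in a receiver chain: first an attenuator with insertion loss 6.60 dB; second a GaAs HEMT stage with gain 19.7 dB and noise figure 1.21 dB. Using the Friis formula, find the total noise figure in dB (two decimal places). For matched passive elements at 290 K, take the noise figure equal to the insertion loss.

7.81 dB

Convert to linear (a loss of L dB is a gain of −L dB): F_i = 10^(NF_i/10), G_i = 10^(G_i,dB/10)
  Stage 1: F_1 = 10^(6.60/10) = 4.571, G_1 = 10^(−6.60/10) = 0.2188
  Stage 2: F_2 = 10^(1.21/10) = 1.321, G_2 = 10^(19.7/10) = 93.33
Friis cascade:
  F = 4.571 + (1.321 − 1)/0.2188 = 6.039
NF = 10 log₁₀(6.039) = 7.81 dB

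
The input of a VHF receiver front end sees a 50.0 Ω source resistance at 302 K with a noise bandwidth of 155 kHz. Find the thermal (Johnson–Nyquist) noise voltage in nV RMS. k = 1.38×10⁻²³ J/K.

V_n = √(4kTRB)
4kTRB = 4 × 1.38×10⁻²³ × 302 × 5.00×10¹ × 1.55×10⁵ = 1.29×10⁻¹³ V²
V_n = √(1.29×10⁻¹³) = 3.59×10⁻⁷ V = 359 nV

359 nV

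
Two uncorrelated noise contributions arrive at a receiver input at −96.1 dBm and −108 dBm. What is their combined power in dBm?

Convert to linear, add, convert back:
P₁ = 2.45×10⁻¹³ W, P₂ = 1.58×10⁻¹⁴ W
P_tot = 2.61×10⁻¹³ W → 10 log₁₀(P_tot / 10⁻³) = −95.8 dBm

−95.8 dBm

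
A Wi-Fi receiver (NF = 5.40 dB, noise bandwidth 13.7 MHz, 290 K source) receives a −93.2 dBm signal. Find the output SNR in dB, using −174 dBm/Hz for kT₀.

4.0 dB

Noise floor: N = −174 + 10 log₁₀(B) + NF
10 log₁₀(1.37×10⁷) = 71.37 dB
N = −174 + 71.37 + 5.40 = −97.23 dBm
SNR = P_sig − N = −93.2 − (−97.23) = 4.03 dB → 4.0 dB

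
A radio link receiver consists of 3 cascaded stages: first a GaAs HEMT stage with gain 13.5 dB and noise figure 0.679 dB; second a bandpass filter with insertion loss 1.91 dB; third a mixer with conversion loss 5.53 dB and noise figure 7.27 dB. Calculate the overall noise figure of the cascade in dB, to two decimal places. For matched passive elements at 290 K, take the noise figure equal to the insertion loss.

1.74 dB

Convert to linear (a loss of L dB is a gain of −L dB): F_i = 10^(NF_i/10), G_i = 10^(G_i,dB/10)
  Stage 1: F_1 = 10^(0.679/10) = 1.169, G_1 = 10^(13.5/10) = 22.39
  Stage 2: F_2 = 10^(1.91/10) = 1.552, G_2 = 10^(−1.91/10) = 0.6442
  Stage 3: F_3 = 10^(7.27/10) = 5.333, G_3 = 10^(−5.53/10) = 0.2799
Friis cascade:
  F = 1.169 + (1.552 − 1)/22.39 + (5.333 − 1)/14.42 = 1.494
NF = 10 log₁₀(1.494) = 1.74 dB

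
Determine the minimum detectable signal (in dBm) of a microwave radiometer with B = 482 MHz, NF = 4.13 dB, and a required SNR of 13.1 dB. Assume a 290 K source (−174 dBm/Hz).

−69.9 dBm

Sensitivity = −174 + 10 log₁₀(B) + NF + SNR_min
= −174 + 86.83 + 4.13 + 13.1
= −69.94 dBm → −69.9 dBm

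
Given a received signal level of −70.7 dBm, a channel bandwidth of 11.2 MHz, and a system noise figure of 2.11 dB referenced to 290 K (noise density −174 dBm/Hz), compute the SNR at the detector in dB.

30.7 dB

Noise floor: N = −174 + 10 log₁₀(B) + NF
10 log₁₀(1.12×10⁷) = 70.49 dB
N = −174 + 70.49 + 2.11 = −101.40 dBm
SNR = P_sig − N = −70.7 − (−101.40) = 30.70 dB → 30.7 dB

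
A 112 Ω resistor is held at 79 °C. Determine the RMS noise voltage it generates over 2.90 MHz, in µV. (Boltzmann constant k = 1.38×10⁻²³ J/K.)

2.51 µV

T = 79 °C + 273.15 = 352.15 K
V_n = √(4kTRB)
4kTRB = 4 × 1.38×10⁻²³ × 352.15 × 1.12×10² × 2.90×10⁶ = 6.31×10⁻¹² V²
V_n = √(6.31×10⁻¹²) = 2.51×10⁻⁶ V = 2.51 µV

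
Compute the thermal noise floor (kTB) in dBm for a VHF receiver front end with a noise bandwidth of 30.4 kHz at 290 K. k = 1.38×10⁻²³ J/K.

−129.1 dBm

P_n = kTB = 1.38×10⁻²³ × 290 × 3.04×10⁴ = 1.22×10⁻¹⁶ W
In dBm: 10 log₁₀(1.22×10⁻¹⁶ / 10⁻³) = −129.1 dBm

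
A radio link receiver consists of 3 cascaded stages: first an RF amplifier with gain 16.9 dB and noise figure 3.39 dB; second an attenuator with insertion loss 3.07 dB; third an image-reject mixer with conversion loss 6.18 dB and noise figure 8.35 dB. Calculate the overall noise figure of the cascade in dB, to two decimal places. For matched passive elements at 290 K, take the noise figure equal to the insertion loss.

3.88 dB

Convert to linear (a loss of L dB is a gain of −L dB): F_i = 10^(NF_i/10), G_i = 10^(G_i,dB/10)
  Stage 1: F_1 = 10^(3.39/10) = 2.183, G_1 = 10^(16.9/10) = 48.98
  Stage 2: F_2 = 10^(3.07/10) = 2.028, G_2 = 10^(−3.07/10) = 0.4932
  Stage 3: F_3 = 10^(8.35/10) = 6.839, G_3 = 10^(−6.18/10) = 0.2410
Friis cascade:
  F = 2.183 + (2.028 − 1)/48.98 + (6.839 − 1)/24.15 = 2.445
NF = 10 log₁₀(2.445) = 3.88 dB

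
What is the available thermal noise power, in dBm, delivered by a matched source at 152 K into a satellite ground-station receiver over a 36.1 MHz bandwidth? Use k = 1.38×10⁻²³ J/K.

P_n = kTB = 1.38×10⁻²³ × 152 × 3.61×10⁷ = 7.57×10⁻¹⁴ W
In dBm: 10 log₁₀(7.57×10⁻¹⁴ / 10⁻³) = −101.2 dBm

−101.2 dBm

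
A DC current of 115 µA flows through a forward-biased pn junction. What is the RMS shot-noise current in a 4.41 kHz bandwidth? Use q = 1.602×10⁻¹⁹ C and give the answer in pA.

403 pA

I_n = √(2qI·B)
2qI·B = 2 × 1.602×10⁻¹⁹ × 1.15×10⁻⁴ × 4.41×10³ = 1.62×10⁻¹⁹ A²
I_n = √(1.62×10⁻¹⁹) = 4.03×10⁻¹⁰ A = 403 pA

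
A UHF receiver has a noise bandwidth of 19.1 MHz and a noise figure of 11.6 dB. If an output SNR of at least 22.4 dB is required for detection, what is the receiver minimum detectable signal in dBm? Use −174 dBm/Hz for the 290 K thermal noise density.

Sensitivity = −174 + 10 log₁₀(B) + NF + SNR_min
= −174 + 72.81 + 11.6 + 22.4
= −67.19 dBm → −67.2 dBm

−67.2 dBm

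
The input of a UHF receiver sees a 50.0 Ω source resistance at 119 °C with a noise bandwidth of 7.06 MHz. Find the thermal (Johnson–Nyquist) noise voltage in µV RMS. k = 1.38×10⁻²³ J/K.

2.76 µV

T = 119 °C + 273.15 = 392.15 K
V_n = √(4kTRB)
4kTRB = 4 × 1.38×10⁻²³ × 392.15 × 5.00×10¹ × 7.06×10⁶ = 7.64×10⁻¹² V²
V_n = √(7.64×10⁻¹²) = 2.76×10⁻⁶ V = 2.76 µV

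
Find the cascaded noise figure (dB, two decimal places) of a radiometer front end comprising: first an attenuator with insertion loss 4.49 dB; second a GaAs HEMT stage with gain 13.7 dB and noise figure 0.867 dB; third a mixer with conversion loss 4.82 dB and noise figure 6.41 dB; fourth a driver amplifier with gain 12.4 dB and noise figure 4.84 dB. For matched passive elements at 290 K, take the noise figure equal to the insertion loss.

6.61 dB

Convert to linear (a loss of L dB is a gain of −L dB): F_i = 10^(NF_i/10), G_i = 10^(G_i,dB/10)
  Stage 1: F_1 = 10^(4.49/10) = 2.812, G_1 = 10^(−4.49/10) = 0.3556
  Stage 2: F_2 = 10^(0.867/10) = 1.221, G_2 = 10^(13.7/10) = 23.44
  Stage 3: F_3 = 10^(6.41/10) = 4.375, G_3 = 10^(−4.82/10) = 0.3296
  Stage 4: F_4 = 10^(4.84/10) = 3.048, G_4 = 10^(12.4/10) = 17.38
Friis cascade:
  F = 2.812 + (1.221 − 1)/0.3556 + (4.375 − 1)/8.337 + (3.048 − 1)/2.748 = 4.583
NF = 10 log₁₀(4.583) = 6.61 dB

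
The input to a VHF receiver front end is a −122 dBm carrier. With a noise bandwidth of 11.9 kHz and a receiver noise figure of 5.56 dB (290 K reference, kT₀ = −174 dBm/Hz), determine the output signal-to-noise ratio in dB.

Noise floor: N = −174 + 10 log₁₀(B) + NF
10 log₁₀(1.19×10⁴) = 40.76 dB
N = −174 + 40.76 + 5.56 = −127.68 dBm
SNR = P_sig − N = −122 − (−127.68) = 5.68 dB → 5.7 dB

5.7 dB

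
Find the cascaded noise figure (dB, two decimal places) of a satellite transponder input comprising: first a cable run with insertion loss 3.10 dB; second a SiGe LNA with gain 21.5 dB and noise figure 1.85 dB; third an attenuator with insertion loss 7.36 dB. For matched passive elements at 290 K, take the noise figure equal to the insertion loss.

5.04 dB

Convert to linear (a loss of L dB is a gain of −L dB): F_i = 10^(NF_i/10), G_i = 10^(G_i,dB/10)
  Stage 1: F_1 = 10^(3.10/10) = 2.042, G_1 = 10^(−3.10/10) = 0.4898
  Stage 2: F_2 = 10^(1.85/10) = 1.531, G_2 = 10^(21.5/10) = 141.3
  Stage 3: F_3 = 10^(7.36/10) = 5.445, G_3 = 10^(−7.36/10) = 0.1837
Friis cascade:
  F = 2.042 + (1.531 − 1)/0.4898 + (5.445 − 1)/69.18 = 3.190
NF = 10 log₁₀(3.190) = 5.04 dB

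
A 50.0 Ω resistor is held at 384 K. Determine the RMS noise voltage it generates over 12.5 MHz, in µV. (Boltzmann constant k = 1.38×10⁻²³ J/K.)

3.64 µV

V_n = √(4kTRB)
4kTRB = 4 × 1.38×10⁻²³ × 384 × 5.00×10¹ × 1.25×10⁷ = 1.32×10⁻¹¹ V²
V_n = √(1.32×10⁻¹¹) = 3.64×10⁻⁶ V = 3.64 µV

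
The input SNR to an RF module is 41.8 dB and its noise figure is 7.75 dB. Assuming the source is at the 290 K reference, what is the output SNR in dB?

By definition F = SNR_in/SNR_out, so in dB: SNR_out = SNR_in − NF
SNR_out = 41.8 − 7.75 = 34.05 dB

34.05 dB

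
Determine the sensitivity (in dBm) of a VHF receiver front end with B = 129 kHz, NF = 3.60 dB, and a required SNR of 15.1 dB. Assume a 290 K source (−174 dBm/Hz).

−104.2 dBm

Sensitivity = −174 + 10 log₁₀(B) + NF + SNR_min
= −174 + 51.11 + 3.60 + 15.1
= −104.19 dBm → −104.2 dBm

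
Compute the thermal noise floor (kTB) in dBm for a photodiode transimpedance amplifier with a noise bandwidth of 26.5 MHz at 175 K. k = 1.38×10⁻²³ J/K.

P_n = kTB = 1.38×10⁻²³ × 175 × 2.65×10⁷ = 6.40×10⁻¹⁴ W
In dBm: 10 log₁₀(6.40×10⁻¹⁴ / 10⁻³) = −101.9 dBm

−101.9 dBm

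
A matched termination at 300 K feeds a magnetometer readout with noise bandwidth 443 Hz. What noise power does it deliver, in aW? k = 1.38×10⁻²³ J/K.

P_n = kTB = 1.38×10⁻²³ × 300 × 4.43×10² = 1.83×10⁻¹⁸ W = 1.83 aW

1.83 aW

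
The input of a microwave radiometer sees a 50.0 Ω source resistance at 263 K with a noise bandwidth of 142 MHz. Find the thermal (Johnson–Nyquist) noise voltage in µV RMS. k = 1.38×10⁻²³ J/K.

V_n = √(4kTRB)
4kTRB = 4 × 1.38×10⁻²³ × 263 × 5.00×10¹ × 1.42×10⁸ = 1.03×10⁻¹⁰ V²
V_n = √(1.03×10⁻¹⁰) = 1.02×10⁻⁵ V = 10.2 µV

10.2 µV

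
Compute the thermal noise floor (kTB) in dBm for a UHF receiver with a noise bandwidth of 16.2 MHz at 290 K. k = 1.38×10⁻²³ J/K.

P_n = kTB = 1.38×10⁻²³ × 290 × 1.62×10⁷ = 6.48×10⁻¹⁴ W
In dBm: 10 log₁₀(6.48×10⁻¹⁴ / 10⁻³) = −101.9 dBm

−101.9 dBm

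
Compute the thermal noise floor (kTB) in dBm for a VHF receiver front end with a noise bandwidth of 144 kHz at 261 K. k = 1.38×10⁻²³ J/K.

P_n = kTB = 1.38×10⁻²³ × 261 × 1.44×10⁵ = 5.19×10⁻¹⁶ W
In dBm: 10 log₁₀(5.19×10⁻¹⁶ / 10⁻³) = −122.9 dBm

−122.9 dBm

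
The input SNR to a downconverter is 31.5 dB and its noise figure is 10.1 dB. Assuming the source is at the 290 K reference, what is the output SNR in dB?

21.4 dB

By definition F = SNR_in/SNR_out, so in dB: SNR_out = SNR_in − NF
SNR_out = 31.5 − 10.1 = 21.4 dB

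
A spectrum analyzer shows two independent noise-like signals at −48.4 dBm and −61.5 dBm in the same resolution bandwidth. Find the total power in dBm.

−48.2 dBm

Convert to linear, add, convert back:
P₁ = 1.45×10⁻⁸ W, P₂ = 7.08×10⁻¹⁰ W
P_tot = 1.52×10⁻⁸ W → 10 log₁₀(P_tot / 10⁻³) = −48.2 dBm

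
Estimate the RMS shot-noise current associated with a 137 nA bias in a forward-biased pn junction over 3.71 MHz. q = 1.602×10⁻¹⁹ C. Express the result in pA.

404 pA

I_n = √(2qI·B)
2qI·B = 2 × 1.602×10⁻¹⁹ × 1.37×10⁻⁷ × 3.71×10⁶ = 1.63×10⁻¹⁹ A²
I_n = √(1.63×10⁻¹⁹) = 4.04×10⁻¹⁰ A = 404 pA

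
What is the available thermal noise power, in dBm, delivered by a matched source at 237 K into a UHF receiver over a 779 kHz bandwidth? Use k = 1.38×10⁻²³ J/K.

P_n = kTB = 1.38×10⁻²³ × 237 × 7.79×10⁵ = 2.55×10⁻¹⁵ W
In dBm: 10 log₁₀(2.55×10⁻¹⁵ / 10⁻³) = −115.9 dBm

−115.9 dBm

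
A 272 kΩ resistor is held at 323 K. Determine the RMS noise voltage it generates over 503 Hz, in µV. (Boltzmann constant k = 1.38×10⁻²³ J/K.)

V_n = √(4kTRB)
4kTRB = 4 × 1.38×10⁻²³ × 323 × 2.72×10⁵ × 5.03×10² = 2.44×10⁻¹² V²
V_n = √(2.44×10⁻¹²) = 1.56×10⁻⁶ V = 1.56 µV

1.56 µV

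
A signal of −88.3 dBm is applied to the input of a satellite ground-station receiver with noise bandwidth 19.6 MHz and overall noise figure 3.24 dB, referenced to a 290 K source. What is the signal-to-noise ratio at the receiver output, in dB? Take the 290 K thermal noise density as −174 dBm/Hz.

Noise floor: N = −174 + 10 log₁₀(B) + NF
10 log₁₀(1.96×10⁷) = 72.92 dB
N = −174 + 72.92 + 3.24 = −97.84 dBm
SNR = P_sig − N = −88.3 − (−97.84) = 9.54 dB → 9.5 dB

9.5 dB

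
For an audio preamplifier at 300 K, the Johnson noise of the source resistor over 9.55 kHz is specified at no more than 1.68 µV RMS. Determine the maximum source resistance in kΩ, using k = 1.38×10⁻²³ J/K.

Johnson–Nyquist: V_n = √(4kTRB) ⇒ R = V_n² / (4kTB)
4kTB = 4 × 1.38×10⁻²³ × 300 × 9.55×10³ = 1.58×10⁻¹⁶
R = (1.68×10⁻⁶)² / 1.58×10⁻¹⁶ = 1.78×10⁴ Ω = 17.8 kΩ

17.8 kΩ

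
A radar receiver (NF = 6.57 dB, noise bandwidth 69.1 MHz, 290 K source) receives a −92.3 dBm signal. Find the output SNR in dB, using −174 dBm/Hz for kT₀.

−3.3 dB

Noise floor: N = −174 + 10 log₁₀(B) + NF
10 log₁₀(6.91×10⁷) = 78.39 dB
N = −174 + 78.39 + 6.57 = −89.04 dBm
SNR = P_sig − N = −92.3 − (−89.04) = −3.26 dB → −3.3 dB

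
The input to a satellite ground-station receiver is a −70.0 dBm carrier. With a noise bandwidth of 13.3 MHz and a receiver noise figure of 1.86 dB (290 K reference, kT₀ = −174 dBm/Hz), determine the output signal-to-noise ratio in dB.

Noise floor: N = −174 + 10 log₁₀(B) + NF
10 log₁₀(1.33×10⁷) = 71.24 dB
N = −174 + 71.24 + 1.86 = −100.90 dBm
SNR = P_sig − N = −70.0 − (−100.90) = 30.90 dB → 30.9 dB

30.9 dB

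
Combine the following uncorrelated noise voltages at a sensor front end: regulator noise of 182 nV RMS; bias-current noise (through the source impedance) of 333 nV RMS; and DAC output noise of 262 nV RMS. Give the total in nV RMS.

461 nV

Uncorrelated sources add in power (mean-square): V_tot = √(ΣV_i²)
V_tot = √[(1.82×10⁻⁷)² + (3.33×10⁻⁷)² + (2.62×10⁻⁷)²] = 4.61×10⁻⁷ V = 461 nV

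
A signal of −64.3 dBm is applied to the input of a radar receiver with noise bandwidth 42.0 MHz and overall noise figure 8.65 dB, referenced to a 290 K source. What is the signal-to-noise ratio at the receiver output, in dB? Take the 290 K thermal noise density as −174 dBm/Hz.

Noise floor: N = −174 + 10 log₁₀(B) + NF
10 log₁₀(4.20×10⁷) = 76.23 dB
N = −174 + 76.23 + 8.65 = −89.12 dBm
SNR = P_sig − N = −64.3 − (−89.12) = 24.82 dB → 24.8 dB

24.8 dB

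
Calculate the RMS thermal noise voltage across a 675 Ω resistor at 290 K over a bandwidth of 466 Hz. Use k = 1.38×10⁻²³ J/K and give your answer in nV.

V_n = √(4kTRB)
4kTRB = 4 × 1.38×10⁻²³ × 290 × 6.75×10² × 4.66×10² = 5.04×10⁻¹⁵ V²
V_n = √(5.04×10⁻¹⁵) = 7.10×10⁻⁸ V = 71.0 nV

71.0 nV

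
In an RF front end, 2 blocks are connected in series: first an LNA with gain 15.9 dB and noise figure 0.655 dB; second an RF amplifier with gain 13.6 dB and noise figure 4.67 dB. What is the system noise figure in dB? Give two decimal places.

Convert to linear (a loss of L dB is a gain of −L dB): F_i = 10^(NF_i/10), G_i = 10^(G_i,dB/10)
  Stage 1: F_1 = 10^(0.655/10) = 1.163, G_1 = 10^(15.9/10) = 38.90
  Stage 2: F_2 = 10^(4.67/10) = 2.931, G_2 = 10^(13.6/10) = 22.91
Friis cascade:
  F = 1.163 + (2.931 − 1)/38.90 = 1.212
NF = 10 log₁₀(1.212) = 0.84 dB

0.84 dB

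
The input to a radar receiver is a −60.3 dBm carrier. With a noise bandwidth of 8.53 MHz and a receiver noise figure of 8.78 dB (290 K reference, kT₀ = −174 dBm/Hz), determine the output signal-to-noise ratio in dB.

35.6 dB

Noise floor: N = −174 + 10 log₁₀(B) + NF
10 log₁₀(8.53×10⁶) = 69.31 dB
N = −174 + 69.31 + 8.78 = −95.91 dBm
SNR = P_sig − N = −60.3 − (−95.91) = 35.61 dB → 35.6 dB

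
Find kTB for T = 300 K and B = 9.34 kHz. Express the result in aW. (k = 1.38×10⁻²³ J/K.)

38.7 aW

P_n = kTB = 1.38×10⁻²³ × 300 × 9.34×10³ = 3.87×10⁻¹⁷ W = 38.7 aW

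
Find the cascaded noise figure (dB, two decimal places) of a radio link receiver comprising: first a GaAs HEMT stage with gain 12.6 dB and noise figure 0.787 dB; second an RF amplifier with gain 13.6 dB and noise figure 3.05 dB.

Convert to linear (a loss of L dB is a gain of −L dB): F_i = 10^(NF_i/10), G_i = 10^(G_i,dB/10)
  Stage 1: F_1 = 10^(0.787/10) = 1.199, G_1 = 10^(12.6/10) = 18.20
  Stage 2: F_2 = 10^(3.05/10) = 2.018, G_2 = 10^(13.6/10) = 22.91
Friis cascade:
  F = 1.199 + (2.018 − 1)/18.20 = 1.255
NF = 10 log₁₀(1.255) = 0.99 dB

0.99 dB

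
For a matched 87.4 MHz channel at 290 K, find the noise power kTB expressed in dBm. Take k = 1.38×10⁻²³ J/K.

−94.6 dBm

P_n = kTB = 1.38×10⁻²³ × 290 × 8.74×10⁷ = 3.50×10⁻¹³ W
In dBm: 10 log₁₀(3.50×10⁻¹³ / 10⁻³) = −94.6 dBm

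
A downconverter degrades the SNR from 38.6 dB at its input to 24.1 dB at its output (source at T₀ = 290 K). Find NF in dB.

14.5 dB

NF (dB) = SNR_in(dB) − SNR_out(dB) when the source is at T₀
NF = 38.6 − 24.1 = 14.5 dB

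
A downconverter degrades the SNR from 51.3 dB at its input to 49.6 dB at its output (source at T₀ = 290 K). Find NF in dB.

NF (dB) = SNR_in(dB) − SNR_out(dB) when the source is at T₀
NF = 51.3 − 49.6 = 1.7 dB

1.7 dB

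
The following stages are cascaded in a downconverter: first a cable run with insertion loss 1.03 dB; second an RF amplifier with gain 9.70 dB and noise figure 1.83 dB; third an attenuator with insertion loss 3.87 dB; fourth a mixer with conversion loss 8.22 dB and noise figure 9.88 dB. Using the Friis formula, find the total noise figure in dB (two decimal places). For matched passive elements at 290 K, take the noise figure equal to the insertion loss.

7.00 dB

Convert to linear (a loss of L dB is a gain of −L dB): F_i = 10^(NF_i/10), G_i = 10^(G_i,dB/10)
  Stage 1: F_1 = 10^(1.03/10) = 1.268, G_1 = 10^(−1.03/10) = 0.7889
  Stage 2: F_2 = 10^(1.83/10) = 1.524, G_2 = 10^(9.70/10) = 9.333
  Stage 3: F_3 = 10^(3.87/10) = 2.438, G_3 = 10^(−3.87/10) = 0.4102
  Stage 4: F_4 = 10^(9.88/10) = 9.727, G_4 = 10^(−8.22/10) = 0.1507
Friis cascade:
  F = 1.268 + (1.524 − 1)/0.7889 + (2.438 − 1)/7.362 + (9.727 − 1)/3.020 = 5.017
NF = 10 log₁₀(5.017) = 7.00 dB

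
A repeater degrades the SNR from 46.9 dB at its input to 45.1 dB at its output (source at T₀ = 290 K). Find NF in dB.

NF (dB) = SNR_in(dB) − SNR_out(dB) when the source is at T₀
NF = 46.9 − 45.1 = 1.8 dB

1.8 dB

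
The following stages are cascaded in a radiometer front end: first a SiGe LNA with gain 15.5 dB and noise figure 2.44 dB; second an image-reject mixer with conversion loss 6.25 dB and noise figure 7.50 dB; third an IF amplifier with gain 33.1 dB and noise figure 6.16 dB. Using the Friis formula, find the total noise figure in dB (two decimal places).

Convert to linear (a loss of L dB is a gain of −L dB): F_i = 10^(NF_i/10), G_i = 10^(G_i,dB/10)
  Stage 1: F_1 = 10^(2.44/10) = 1.754, G_1 = 10^(15.5/10) = 35.48
  Stage 2: F_2 = 10^(7.50/10) = 5.623, G_2 = 10^(−6.25/10) = 0.2371
  Stage 3: F_3 = 10^(6.16/10) = 4.130, G_3 = 10^(33.1/10) = 2042
Friis cascade:
  F = 1.754 + (5.623 − 1)/35.48 + (4.130 − 1)/8.414 = 2.256
NF = 10 log₁₀(2.256) = 3.53 dB

3.53 dB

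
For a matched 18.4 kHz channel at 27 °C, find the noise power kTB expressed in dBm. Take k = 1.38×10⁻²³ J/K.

−131.2 dBm

T = 27 °C + 273.15 = 300.15 K
P_n = kTB = 1.38×10⁻²³ × 300.15 × 1.84×10⁴ = 7.62×10⁻¹⁷ W
In dBm: 10 log₁₀(7.62×10⁻¹⁷ / 10⁻³) = −131.2 dBm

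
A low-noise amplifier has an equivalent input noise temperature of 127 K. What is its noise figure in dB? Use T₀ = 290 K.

F = 1 + T_e/T₀ = 1 + 127/290 = 1.43793
NF = 10 log₁₀(1.43793) = 1.58 dB

1.58 dB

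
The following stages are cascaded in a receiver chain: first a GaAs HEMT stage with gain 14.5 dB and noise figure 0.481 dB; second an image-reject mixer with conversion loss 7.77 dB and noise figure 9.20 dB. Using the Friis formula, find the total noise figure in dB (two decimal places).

Convert to linear (a loss of L dB is a gain of −L dB): F_i = 10^(NF_i/10), G_i = 10^(G_i,dB/10)
  Stage 1: F_1 = 10^(0.481/10) = 1.117, G_1 = 10^(14.5/10) = 28.18
  Stage 2: F_2 = 10^(9.20/10) = 8.318, G_2 = 10^(−7.77/10) = 0.1671
Friis cascade:
  F = 1.117 + (8.318 − 1)/28.18 = 1.377
NF = 10 log₁₀(1.377) = 1.39 dB

1.39 dB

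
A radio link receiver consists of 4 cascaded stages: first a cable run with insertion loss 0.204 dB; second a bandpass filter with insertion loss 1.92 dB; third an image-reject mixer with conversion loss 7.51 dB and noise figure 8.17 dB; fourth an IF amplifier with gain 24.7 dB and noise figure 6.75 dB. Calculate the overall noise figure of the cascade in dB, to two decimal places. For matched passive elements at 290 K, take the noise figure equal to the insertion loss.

16.53 dB

Convert to linear (a loss of L dB is a gain of −L dB): F_i = 10^(NF_i/10), G_i = 10^(G_i,dB/10)
  Stage 1: F_1 = 10^(0.204/10) = 1.048, G_1 = 10^(−0.204/10) = 0.9541
  Stage 2: F_2 = 10^(1.92/10) = 1.556, G_2 = 10^(−1.92/10) = 0.6427
  Stage 3: F_3 = 10^(8.17/10) = 6.561, G_3 = 10^(−7.51/10) = 0.1774
  Stage 4: F_4 = 10^(6.75/10) = 4.732, G_4 = 10^(24.7/10) = 295.1
Friis cascade:
  F = 1.048 + (1.556 − 1)/0.9541 + (6.561 − 1)/0.6132 + (4.732 − 1)/0.1088 = 45.00
NF = 10 log₁₀(45.00) = 16.53 dB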